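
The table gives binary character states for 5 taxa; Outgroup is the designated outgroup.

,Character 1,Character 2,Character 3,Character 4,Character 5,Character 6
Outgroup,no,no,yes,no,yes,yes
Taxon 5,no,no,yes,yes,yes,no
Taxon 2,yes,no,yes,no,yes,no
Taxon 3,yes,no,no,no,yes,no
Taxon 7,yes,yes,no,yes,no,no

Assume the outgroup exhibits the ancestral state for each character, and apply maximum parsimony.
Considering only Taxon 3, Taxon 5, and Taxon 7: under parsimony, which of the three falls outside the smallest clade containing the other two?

Character polarity is set by the outgroup: the derived state is whichever differs from the outgroup's state, so for Character 3, Character 5, Character 6 the derived state is 'no', and for the remaining characters it is 'yes'.
Character 1 (derived state 'yes') is shared by Taxon 2, Taxon 3, and Taxon 7 — a synapomorphy uniting that clade.
Character 2: derived state 'yes' in Taxon 7 only — an autapomorphy, so it tells us nothing about relationships among taxa.
Character 3: derived state 'no' in Taxon 3 and Taxon 7 only — synapomorphy for {Taxon 3, Taxon 7}.
Character 4 (state 'yes') occurs in Taxon 5 and Taxon 7 but conflicts with the nesting implied by the other characters — most parsimoniously interpreted as homoplasy.
Character 5 (derived state 'no') is unique to Taxon 7 (autapomorphy; uninformative for grouping).
Character 6 (derived state 'no') is shared by all ingroup taxa — unites the whole ingroup.
Most parsimonious ingroup topology: (Taxon 5,(Taxon 2,(Taxon 3,Taxon 7))).
Taxon 3 and Taxon 7 share a more recent common ancestor with each other than either does with Taxon 5, so Taxon 5 is the least closely related of the three.

Taxon 5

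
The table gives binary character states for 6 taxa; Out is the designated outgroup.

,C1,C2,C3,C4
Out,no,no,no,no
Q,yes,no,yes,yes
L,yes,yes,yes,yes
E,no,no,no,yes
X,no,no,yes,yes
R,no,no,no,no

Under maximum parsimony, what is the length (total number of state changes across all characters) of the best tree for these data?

4

The outgroup has state 'no' for every character, so 'yes' is the derived state throughout.
C1: derived state 'yes' in L and Q only — synapomorphy for {L, Q}.
C2 (derived state 'yes') is unique to L (autapomorphy; uninformative for grouping).
C3 (derived state 'yes') is shared by L, Q, and X — a synapomorphy uniting that clade.
C4 (derived state 'yes') is shared by E, L, Q, and X — a synapomorphy uniting that clade.
Most parsimonious ingroup topology: ((((Q,L),X),E),R).
Changes per character on this tree: C1: 1; C2: 1; C3: 1; C4: 1.
Total = 4.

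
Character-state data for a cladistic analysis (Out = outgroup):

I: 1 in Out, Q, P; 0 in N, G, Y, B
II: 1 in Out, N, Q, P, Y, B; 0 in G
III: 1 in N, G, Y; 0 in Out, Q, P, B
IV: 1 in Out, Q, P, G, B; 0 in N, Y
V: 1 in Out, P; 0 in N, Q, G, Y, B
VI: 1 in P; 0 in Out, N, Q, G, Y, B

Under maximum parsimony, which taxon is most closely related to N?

Character polarity is set by the outgroup: the derived state is whichever differs from the outgroup's state, so for I, II, IV, V the derived state is '0', and for the remaining characters it is '1'.
I: derived state '0' in B, G, N, and Y only — synapomorphy for {B, G, N, Y}.
II (derived state '0') is unique to G (autapomorphy; uninformative for grouping).
Only G, N, and Y show the derived state '1' for III, supporting them as a clade.
IV (derived state '0') is shared by N and Y — a synapomorphy uniting that clade.
V: derived state '0' in B, G, N, Q, and Y only — synapomorphy for {B, G, N, Q, Y}.
VI (derived state '1') is unique to P (autapomorphy; uninformative for grouping).
Most parsimonious ingroup topology: (((((N,Y),G),B),Q),P).
N and Y form a cherry on this tree, so they are sister taxa.

Y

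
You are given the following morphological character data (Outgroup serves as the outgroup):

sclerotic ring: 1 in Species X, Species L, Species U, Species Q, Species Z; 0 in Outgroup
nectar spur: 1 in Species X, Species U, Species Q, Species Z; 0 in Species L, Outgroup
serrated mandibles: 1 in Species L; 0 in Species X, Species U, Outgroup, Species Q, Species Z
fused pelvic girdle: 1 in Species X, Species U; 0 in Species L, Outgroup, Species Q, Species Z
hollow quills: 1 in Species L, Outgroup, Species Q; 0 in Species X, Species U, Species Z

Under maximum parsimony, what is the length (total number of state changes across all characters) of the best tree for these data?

Character polarity is set by the outgroup: the derived state is whichever differs from the outgroup's state, so for hollow quills the derived state is '0', and for the remaining characters it is '1'.
sclerotic ring (derived state '1') is shared by all ingroup taxa — unites the whole ingroup.
nectar spur (derived state '1') is shared by Species Q, Species U, Species X, and Species Z — a synapomorphy uniting that clade.
serrated mandibles (derived state '1') is unique to Species L (autapomorphy; uninformative for grouping).
fused pelvic girdle: derived state '1' in Species U and Species X only — synapomorphy for {Species U, Species X}.
hollow quills (derived state '0') is shared by Species U, Species X, and Species Z — a synapomorphy uniting that clade.
Most parsimonious ingroup topology: (((Species Z,(Species X,Species U)),Species Q),Species L).
Changes per character on this tree: sclerotic ring: 1; nectar spur: 1; serrated mandibles: 1; fused pelvic girdle: 1; hollow quills: 1.
Total = 5.

5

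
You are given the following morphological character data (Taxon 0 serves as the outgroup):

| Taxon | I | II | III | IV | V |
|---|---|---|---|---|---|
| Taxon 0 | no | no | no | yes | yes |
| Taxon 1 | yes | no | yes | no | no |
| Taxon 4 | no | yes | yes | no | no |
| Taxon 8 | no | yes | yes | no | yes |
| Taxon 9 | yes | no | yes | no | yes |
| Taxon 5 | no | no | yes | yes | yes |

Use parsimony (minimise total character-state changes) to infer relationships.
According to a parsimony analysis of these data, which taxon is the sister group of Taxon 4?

Character polarity is set by the outgroup: the derived state is whichever differs from the outgroup's state, so for IV, V the derived state is 'no', and for the remaining characters it is 'yes'.
I (derived state 'yes') is shared by Taxon 1 and Taxon 9 — a synapomorphy uniting that clade.
II (derived state 'yes') is shared by Taxon 4 and Taxon 8 — a synapomorphy uniting that clade.
III (derived state 'yes') is shared by all ingroup taxa — unites the whole ingroup.
IV: derived state 'no' in Taxon 1, Taxon 4, Taxon 8, and Taxon 9 only — synapomorphy for {Taxon 1, Taxon 4, Taxon 8, Taxon 9}.
V groups Taxon 1 and Taxon 4, which is incompatible with the clades supported by the remaining characters; treating it as convergent (homoplasy) costs fewer steps than any alternative tree.
Most parsimonious ingroup topology: (((Taxon 1,Taxon 9),(Taxon 4,Taxon 8)),Taxon 5).
Taxon 4 and Taxon 8 form a cherry on this tree, so they are sister taxa.

Taxon 8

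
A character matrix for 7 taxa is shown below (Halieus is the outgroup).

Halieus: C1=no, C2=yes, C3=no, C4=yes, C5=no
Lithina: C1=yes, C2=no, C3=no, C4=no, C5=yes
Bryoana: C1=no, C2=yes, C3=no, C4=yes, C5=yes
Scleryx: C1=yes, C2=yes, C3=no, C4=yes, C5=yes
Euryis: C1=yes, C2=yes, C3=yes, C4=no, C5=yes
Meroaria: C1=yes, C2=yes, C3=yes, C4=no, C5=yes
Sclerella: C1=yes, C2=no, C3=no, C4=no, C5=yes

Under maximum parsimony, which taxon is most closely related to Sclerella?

Character polarity is set by the outgroup: the derived state is whichever differs from the outgroup's state, so for C2, C4 the derived state is 'no', and for the remaining characters it is 'yes'.
C1: derived state 'yes' in Euryis, Lithina, Meroaria, Sclerella, and Scleryx only — synapomorphy for {Euryis, Lithina, Meroaria, Sclerella, Scleryx}.
C2: derived state 'no' in Lithina and Sclerella only — synapomorphy for {Lithina, Sclerella}.
Only Euryis and Meroaria show the derived state 'yes' for C3, supporting them as a clade.
C4 (derived state 'no') is shared by Euryis, Lithina, Meroaria, and Sclerella — a synapomorphy uniting that clade.
All ingroup taxa share the derived state 'yes' for C5; it defines the ingroup but does not resolve relationships within it.
Most parsimonious ingroup topology: ((((Lithina,Sclerella),(Euryis,Meroaria)),Scleryx),Bryoana).
Sclerella and Lithina form a cherry on this tree, so they are sister taxa.

Lithina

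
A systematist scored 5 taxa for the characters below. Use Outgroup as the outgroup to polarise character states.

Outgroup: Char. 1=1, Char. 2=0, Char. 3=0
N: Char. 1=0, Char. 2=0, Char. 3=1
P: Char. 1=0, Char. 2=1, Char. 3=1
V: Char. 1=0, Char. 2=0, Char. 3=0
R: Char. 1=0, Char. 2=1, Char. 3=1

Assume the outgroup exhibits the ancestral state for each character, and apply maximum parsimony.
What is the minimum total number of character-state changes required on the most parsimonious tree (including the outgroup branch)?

3

Character polarity is set by the outgroup: the derived state is whichever differs from the outgroup's state, so for Char. 1 the derived state is '0', and for the remaining characters it is '1'.
All ingroup taxa share the derived state '0' for Char. 1; it defines the ingroup but does not resolve relationships within it.
Char. 2: derived state '1' in P and R only — synapomorphy for {P, R}.
Char. 3: derived state '1' in N, P, and R only — synapomorphy for {N, P, R}.
Most parsimonious ingroup topology: ((N,(P,R)),V).
Changes per character on this tree: Char. 1: 1; Char. 2: 1; Char. 3: 1.
Total = 3.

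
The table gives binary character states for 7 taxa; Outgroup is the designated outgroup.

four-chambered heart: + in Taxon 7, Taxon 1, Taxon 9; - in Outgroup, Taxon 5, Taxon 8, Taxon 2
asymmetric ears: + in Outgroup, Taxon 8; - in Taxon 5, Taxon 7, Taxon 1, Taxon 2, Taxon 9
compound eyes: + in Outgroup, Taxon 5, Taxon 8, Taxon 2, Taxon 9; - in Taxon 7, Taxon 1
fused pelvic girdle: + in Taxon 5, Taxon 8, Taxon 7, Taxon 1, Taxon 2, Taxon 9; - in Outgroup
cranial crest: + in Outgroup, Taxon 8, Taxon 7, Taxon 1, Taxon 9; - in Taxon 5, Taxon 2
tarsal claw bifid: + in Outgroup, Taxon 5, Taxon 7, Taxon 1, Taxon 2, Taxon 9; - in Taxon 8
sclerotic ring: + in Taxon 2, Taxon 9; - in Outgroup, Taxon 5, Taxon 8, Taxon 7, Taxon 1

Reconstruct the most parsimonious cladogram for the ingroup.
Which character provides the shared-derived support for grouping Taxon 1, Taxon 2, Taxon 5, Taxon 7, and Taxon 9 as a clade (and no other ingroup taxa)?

Character polarity is set by the outgroup: the derived state is whichever differs from the outgroup's state, so for asymmetric ears, compound eyes, cranial crest, tarsal claw bifid the derived state is '-', and for the remaining characters it is '+'.
Only Taxon 1, Taxon 7, and Taxon 9 show the derived state '+' for four-chambered heart, supporting them as a clade.
Only Taxon 1, Taxon 2, Taxon 5, Taxon 7, and Taxon 9 show the derived state '-' for asymmetric ears, supporting them as a clade.
Only Taxon 1 and Taxon 7 show the derived state '-' for compound eyes, supporting them as a clade.
fused pelvic girdle (derived state '+') is shared by all ingroup taxa — unites the whole ingroup.
cranial crest: derived state '-' in Taxon 2 and Taxon 5 only — synapomorphy for {Taxon 2, Taxon 5}.
tarsal claw bifid: derived state '-' in Taxon 8 only — an autapomorphy, so it tells us nothing about relationships among taxa.
sclerotic ring groups Taxon 2 and Taxon 9, which is incompatible with the clades supported by the remaining characters; treating it as convergent (homoplasy) costs fewer steps than any alternative tree.
Most parsimonious ingroup topology: (((Taxon 5,Taxon 2),((Taxon 7,Taxon 1),Taxon 9)),Taxon 8).
The clade {Taxon 1, Taxon 2, Taxon 5, Taxon 7, Taxon 9} is supported by asymmetric ears: its derived state '-' occurs in exactly those taxa and in no other taxon (including the outgroup).

asymmetric ears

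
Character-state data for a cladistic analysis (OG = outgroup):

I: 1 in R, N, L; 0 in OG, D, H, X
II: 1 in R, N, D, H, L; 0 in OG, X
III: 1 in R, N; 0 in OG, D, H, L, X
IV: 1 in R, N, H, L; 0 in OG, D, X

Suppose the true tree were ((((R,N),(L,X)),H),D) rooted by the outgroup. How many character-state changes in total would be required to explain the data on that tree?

Map each character onto ((((R,N),(L,X)),H),D) (rooted by OG) and count the minimum state changes it requires (Fitch parsimony):
I: 2; II: 2; III: 1; IV: 2.
Total tree length = 7.

7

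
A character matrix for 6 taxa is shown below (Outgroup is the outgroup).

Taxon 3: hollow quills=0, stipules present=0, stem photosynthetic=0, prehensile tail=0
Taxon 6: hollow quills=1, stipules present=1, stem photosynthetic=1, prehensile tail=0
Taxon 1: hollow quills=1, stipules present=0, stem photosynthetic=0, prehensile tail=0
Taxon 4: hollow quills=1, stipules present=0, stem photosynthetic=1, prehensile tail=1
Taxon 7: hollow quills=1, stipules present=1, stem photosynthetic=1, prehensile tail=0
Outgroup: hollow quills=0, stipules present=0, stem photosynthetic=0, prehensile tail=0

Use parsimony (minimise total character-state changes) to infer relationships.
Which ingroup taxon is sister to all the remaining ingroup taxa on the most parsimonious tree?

The outgroup has state '0' for every character, so '1' is the derived state throughout.
hollow quills (derived state '1') is shared by Taxon 1, Taxon 4, Taxon 6, and Taxon 7 — a synapomorphy uniting that clade.
stipules present: derived state '1' in Taxon 6 and Taxon 7 only — synapomorphy for {Taxon 6, Taxon 7}.
stem photosynthetic: derived state '1' in Taxon 4, Taxon 6, and Taxon 7 only — synapomorphy for {Taxon 4, Taxon 6, Taxon 7}.
prehensile tail (derived state '1') is unique to Taxon 4 (autapomorphy; uninformative for grouping).
Most parsimonious ingroup topology: (((Taxon 4,(Taxon 6,Taxon 7)),Taxon 1),Taxon 3).
Taxon 3 is sister to the clade containing all other ingroup taxa, so it is the earliest-diverging (most basal) ingroup lineage.

Taxon 3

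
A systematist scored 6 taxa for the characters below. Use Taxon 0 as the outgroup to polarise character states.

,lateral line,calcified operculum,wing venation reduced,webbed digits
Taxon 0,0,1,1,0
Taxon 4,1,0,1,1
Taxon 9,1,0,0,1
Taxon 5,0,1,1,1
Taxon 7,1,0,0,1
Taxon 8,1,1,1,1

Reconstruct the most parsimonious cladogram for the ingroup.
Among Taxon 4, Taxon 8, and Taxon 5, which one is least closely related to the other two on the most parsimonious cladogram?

Character polarity is set by the outgroup: the derived state is whichever differs from the outgroup's state, so for calcified operculum, wing venation reduced the derived state is '0', and for the remaining characters it is '1'.
Only Taxon 4, Taxon 7, Taxon 8, and Taxon 9 show the derived state '1' for lateral line, supporting them as a clade.
Only Taxon 4, Taxon 7, and Taxon 9 show the derived state '0' for calcified operculum, supporting them as a clade.
Only Taxon 7 and Taxon 9 show the derived state '0' for wing venation reduced, supporting them as a clade.
All ingroup taxa share the derived state '1' for webbed digits; it defines the ingroup but does not resolve relationships within it.
Most parsimonious ingroup topology: ((Taxon 8,((Taxon 9,Taxon 7),Taxon 4)),Taxon 5).
Taxon 8 and Taxon 4 share a more recent common ancestor with each other than either does with Taxon 5, so Taxon 5 is the least closely related of the three.

Taxon 5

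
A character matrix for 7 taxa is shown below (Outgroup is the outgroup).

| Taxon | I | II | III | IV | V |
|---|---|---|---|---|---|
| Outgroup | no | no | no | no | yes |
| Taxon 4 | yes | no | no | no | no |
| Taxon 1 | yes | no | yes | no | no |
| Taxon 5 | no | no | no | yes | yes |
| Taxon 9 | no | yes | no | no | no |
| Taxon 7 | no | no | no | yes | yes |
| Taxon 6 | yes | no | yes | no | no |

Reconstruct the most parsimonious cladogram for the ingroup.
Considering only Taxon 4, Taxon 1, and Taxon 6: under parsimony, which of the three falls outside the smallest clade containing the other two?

Taxon 4

Character polarity is set by the outgroup: the derived state is whichever differs from the outgroup's state, so for V the derived state is 'no', and for the remaining characters it is 'yes'.
I: derived state 'yes' in Taxon 1, Taxon 4, and Taxon 6 only — synapomorphy for {Taxon 1, Taxon 4, Taxon 6}.
II: derived state 'yes' in Taxon 9 only — an autapomorphy, so it tells us nothing about relationships among taxa.
Only Taxon 1 and Taxon 6 show the derived state 'yes' for III, supporting them as a clade.
IV: derived state 'yes' in Taxon 5 and Taxon 7 only — synapomorphy for {Taxon 5, Taxon 7}.
V: derived state 'no' in Taxon 1, Taxon 4, Taxon 6, and Taxon 9 only — synapomorphy for {Taxon 1, Taxon 4, Taxon 6, Taxon 9}.
Most parsimonious ingroup topology: (((Taxon 4,(Taxon 1,Taxon 6)),Taxon 9),(Taxon 5,Taxon 7)).
Taxon 1 and Taxon 6 share a more recent common ancestor with each other than either does with Taxon 4, so Taxon 4 is the least closely related of the three.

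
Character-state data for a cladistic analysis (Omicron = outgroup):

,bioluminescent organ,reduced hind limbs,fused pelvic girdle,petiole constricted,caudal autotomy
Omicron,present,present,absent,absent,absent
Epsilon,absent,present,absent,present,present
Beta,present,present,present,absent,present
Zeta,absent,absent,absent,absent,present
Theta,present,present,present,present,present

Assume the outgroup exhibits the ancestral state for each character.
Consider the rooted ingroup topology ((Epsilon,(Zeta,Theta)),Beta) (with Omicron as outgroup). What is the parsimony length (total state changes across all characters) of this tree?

Map each character onto ((Epsilon,(Zeta,Theta)),Beta) (rooted by Omicron) and count the minimum state changes it requires (Fitch parsimony):
bioluminescent organ: 2; reduced hind limbs: 1; fused pelvic girdle: 2; petiole constricted: 2; caudal autotomy: 1.
Total tree length = 8.

8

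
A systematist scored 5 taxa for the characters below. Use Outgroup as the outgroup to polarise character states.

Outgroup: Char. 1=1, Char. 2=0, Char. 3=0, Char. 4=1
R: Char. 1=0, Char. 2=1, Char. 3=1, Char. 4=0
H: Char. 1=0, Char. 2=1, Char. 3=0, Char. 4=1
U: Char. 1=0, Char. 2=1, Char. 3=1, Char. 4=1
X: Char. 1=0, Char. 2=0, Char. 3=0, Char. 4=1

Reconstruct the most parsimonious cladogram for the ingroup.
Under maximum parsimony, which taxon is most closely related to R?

Character polarity is set by the outgroup: the derived state is whichever differs from the outgroup's state, so for Char. 1, Char. 4 the derived state is '0', and for the remaining characters it is '1'.
All ingroup taxa share the derived state '0' for Char. 1; it defines the ingroup but does not resolve relationships within it.
Only H, R, and U show the derived state '1' for Char. 2, supporting them as a clade.
Char. 3 (derived state '1') is shared by R and U — a synapomorphy uniting that clade.
Char. 4 (derived state '0') is unique to R (autapomorphy; uninformative for grouping).
Most parsimonious ingroup topology: (((R,U),H),X).
R and U form a cherry on this tree, so they are sister taxa.

U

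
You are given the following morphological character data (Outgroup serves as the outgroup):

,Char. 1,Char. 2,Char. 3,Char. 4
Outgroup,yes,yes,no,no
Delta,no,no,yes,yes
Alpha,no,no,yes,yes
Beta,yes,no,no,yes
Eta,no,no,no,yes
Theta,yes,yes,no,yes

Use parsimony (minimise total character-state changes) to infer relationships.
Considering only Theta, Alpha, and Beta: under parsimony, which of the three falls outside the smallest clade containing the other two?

Theta

Character polarity is set by the outgroup: the derived state is whichever differs from the outgroup's state, so for Char. 1, Char. 2 the derived state is 'no', and for the remaining characters it is 'yes'.
Char. 1 (derived state 'no') is shared by Alpha, Delta, and Eta — a synapomorphy uniting that clade.
Char. 2: derived state 'no' in Alpha, Beta, Delta, and Eta only — synapomorphy for {Alpha, Beta, Delta, Eta}.
Only Alpha and Delta show the derived state 'yes' for Char. 3, supporting them as a clade.
All ingroup taxa share the derived state 'yes' for Char. 4; it defines the ingroup but does not resolve relationships within it.
Most parsimonious ingroup topology: ((((Delta,Alpha),Eta),Beta),Theta).
Beta and Alpha share a more recent common ancestor with each other than either does with Theta, so Theta is the least closely related of the three.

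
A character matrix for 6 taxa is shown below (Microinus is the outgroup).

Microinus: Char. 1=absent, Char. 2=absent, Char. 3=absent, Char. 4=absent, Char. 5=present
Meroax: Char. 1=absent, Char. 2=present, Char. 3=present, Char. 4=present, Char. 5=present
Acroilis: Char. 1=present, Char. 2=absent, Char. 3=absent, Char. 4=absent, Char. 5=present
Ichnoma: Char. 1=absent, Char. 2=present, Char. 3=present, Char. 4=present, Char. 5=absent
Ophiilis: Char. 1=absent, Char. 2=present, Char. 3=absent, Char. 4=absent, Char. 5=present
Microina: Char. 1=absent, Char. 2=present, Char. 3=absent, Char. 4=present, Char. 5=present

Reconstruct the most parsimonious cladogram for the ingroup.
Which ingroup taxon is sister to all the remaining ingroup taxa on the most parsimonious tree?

Character polarity is set by the outgroup: the derived state is whichever differs from the outgroup's state, so for Char. 5 the derived state is 'absent', and for the remaining characters it is 'present'.
Char. 1 (derived state 'present') is unique to Acroilis (autapomorphy; uninformative for grouping).
Char. 2 (derived state 'present') is shared by Ichnoma, Meroax, Microina, and Ophiilis — a synapomorphy uniting that clade.
Char. 3: derived state 'present' in Ichnoma and Meroax only — synapomorphy for {Ichnoma, Meroax}.
Only Ichnoma, Meroax, and Microina show the derived state 'present' for Char. 4, supporting them as a clade.
Char. 5 (derived state 'absent') is unique to Ichnoma (autapomorphy; uninformative for grouping).
Most parsimonious ingroup topology: ((((Meroax,Ichnoma),Microina),Ophiilis),Acroilis).
Acroilis is sister to the clade containing all other ingroup taxa, so it is the earliest-diverging (most basal) ingroup lineage.

Acroilis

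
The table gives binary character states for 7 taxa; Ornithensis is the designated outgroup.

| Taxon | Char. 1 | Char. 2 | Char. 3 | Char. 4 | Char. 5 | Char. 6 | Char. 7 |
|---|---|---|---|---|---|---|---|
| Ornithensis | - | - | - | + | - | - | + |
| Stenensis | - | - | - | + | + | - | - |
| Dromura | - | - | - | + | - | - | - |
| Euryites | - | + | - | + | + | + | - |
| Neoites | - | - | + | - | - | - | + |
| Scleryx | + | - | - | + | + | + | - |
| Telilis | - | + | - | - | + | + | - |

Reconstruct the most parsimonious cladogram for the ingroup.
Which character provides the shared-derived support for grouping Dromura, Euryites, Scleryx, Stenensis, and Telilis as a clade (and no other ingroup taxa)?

Char. 7

Character polarity is set by the outgroup: the derived state is whichever differs from the outgroup's state, so for Char. 4, Char. 7 the derived state is '-', and for the remaining characters it is '+'.
Char. 1 (derived state '+') is unique to Scleryx (autapomorphy; uninformative for grouping).
Only Euryites and Telilis show the derived state '+' for Char. 2, supporting them as a clade.
Char. 3 (derived state '+') is unique to Neoites (autapomorphy; uninformative for grouping).
Char. 4 (state '-') occurs in Neoites and Telilis but conflicts with the nesting implied by the other characters — most parsimoniously interpreted as homoplasy.
Char. 5: derived state '+' in Euryites, Scleryx, Stenensis, and Telilis only — synapomorphy for {Euryites, Scleryx, Stenensis, Telilis}.
Char. 6: derived state '+' in Euryites, Scleryx, and Telilis only — synapomorphy for {Euryites, Scleryx, Telilis}.
Char. 7: derived state '-' in Dromura, Euryites, Scleryx, Stenensis, and Telilis only — synapomorphy for {Dromura, Euryites, Scleryx, Stenensis, Telilis}.
Most parsimonious ingroup topology: (Neoites,((Stenensis,((Euryites,Telilis),Scleryx)),Dromura)).
The clade {Dromura, Euryites, Scleryx, Stenensis, Telilis} is supported by Char. 7: its derived state '-' occurs in exactly those taxa and in no other taxon (including the outgroup).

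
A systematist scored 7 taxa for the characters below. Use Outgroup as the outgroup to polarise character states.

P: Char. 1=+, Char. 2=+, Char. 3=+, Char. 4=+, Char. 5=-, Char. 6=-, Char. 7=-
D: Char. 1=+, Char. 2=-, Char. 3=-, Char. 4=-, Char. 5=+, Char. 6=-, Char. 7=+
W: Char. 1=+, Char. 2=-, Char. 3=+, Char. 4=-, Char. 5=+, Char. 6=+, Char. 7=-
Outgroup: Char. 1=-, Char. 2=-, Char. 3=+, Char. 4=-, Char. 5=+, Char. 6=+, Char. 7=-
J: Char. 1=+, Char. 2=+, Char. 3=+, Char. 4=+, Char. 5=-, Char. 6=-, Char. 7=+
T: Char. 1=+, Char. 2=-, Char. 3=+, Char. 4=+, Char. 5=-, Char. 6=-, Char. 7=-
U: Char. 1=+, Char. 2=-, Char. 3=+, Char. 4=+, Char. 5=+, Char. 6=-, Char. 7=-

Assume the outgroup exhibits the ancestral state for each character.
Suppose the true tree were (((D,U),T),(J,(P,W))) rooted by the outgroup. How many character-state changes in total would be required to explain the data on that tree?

14

Map each character onto (((D,U),T),(J,(P,W))) (rooted by Outgroup) and count the minimum state changes it requires (Fitch parsimony):
Char. 1: 1; Char. 2: 2; Char. 3: 1; Char. 4: 3; Char. 5: 3; Char. 6: 2; Char. 7: 2.
Total tree length = 14.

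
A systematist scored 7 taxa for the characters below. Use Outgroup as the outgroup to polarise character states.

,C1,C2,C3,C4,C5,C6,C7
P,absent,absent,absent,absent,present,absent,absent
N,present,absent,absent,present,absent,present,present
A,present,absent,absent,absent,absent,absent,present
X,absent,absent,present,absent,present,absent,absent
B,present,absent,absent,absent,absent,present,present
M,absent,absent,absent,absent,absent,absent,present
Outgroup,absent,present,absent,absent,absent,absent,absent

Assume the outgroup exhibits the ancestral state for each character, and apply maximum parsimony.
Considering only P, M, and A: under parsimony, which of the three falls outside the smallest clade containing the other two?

Character polarity is set by the outgroup: the derived state is whichever differs from the outgroup's state, so for C2 the derived state is 'absent', and for the remaining characters it is 'present'.
Only A, B, and N show the derived state 'present' for C1, supporting them as a clade.
C2 (derived state 'absent') is shared by all ingroup taxa — unites the whole ingroup.
C3 (derived state 'present') is unique to X (autapomorphy; uninformative for grouping).
C4 (derived state 'present') is unique to N (autapomorphy; uninformative for grouping).
Only P and X show the derived state 'present' for C5, supporting them as a clade.
C6 (derived state 'present') is shared by B and N — a synapomorphy uniting that clade.
C7 (derived state 'present') is shared by A, B, M, and N — a synapomorphy uniting that clade.
Most parsimonious ingroup topology: (((A,(N,B)),M),(P,X)).
M and A share a more recent common ancestor with each other than either does with P, so P is the least closely related of the three.

P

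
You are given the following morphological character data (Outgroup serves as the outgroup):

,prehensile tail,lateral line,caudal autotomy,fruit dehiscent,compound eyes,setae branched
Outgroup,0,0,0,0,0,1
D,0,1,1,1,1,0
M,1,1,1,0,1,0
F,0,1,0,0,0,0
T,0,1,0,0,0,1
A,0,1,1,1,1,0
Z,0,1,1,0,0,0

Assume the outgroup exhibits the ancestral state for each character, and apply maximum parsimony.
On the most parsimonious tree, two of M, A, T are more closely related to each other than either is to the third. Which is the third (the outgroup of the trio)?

Character polarity is set by the outgroup: the derived state is whichever differs from the outgroup's state, so for setae branched the derived state is '0', and for the remaining characters it is '1'.
prehensile tail: derived state '1' in M only — an autapomorphy, so it tells us nothing about relationships among taxa.
All ingroup taxa share the derived state '1' for lateral line; it defines the ingroup but does not resolve relationships within it.
caudal autotomy: derived state '1' in A, D, M, and Z only — synapomorphy for {A, D, M, Z}.
fruit dehiscent (derived state '1') is shared by A and D — a synapomorphy uniting that clade.
compound eyes (derived state '1') is shared by A, D, and M — a synapomorphy uniting that clade.
setae branched: derived state '0' in A, D, F, M, and Z only — synapomorphy for {A, D, F, M, Z}.
Most parsimonious ingroup topology: (((((D,A),M),Z),F),T).
A and M share a more recent common ancestor with each other than either does with T, so T is the least closely related of the three.

T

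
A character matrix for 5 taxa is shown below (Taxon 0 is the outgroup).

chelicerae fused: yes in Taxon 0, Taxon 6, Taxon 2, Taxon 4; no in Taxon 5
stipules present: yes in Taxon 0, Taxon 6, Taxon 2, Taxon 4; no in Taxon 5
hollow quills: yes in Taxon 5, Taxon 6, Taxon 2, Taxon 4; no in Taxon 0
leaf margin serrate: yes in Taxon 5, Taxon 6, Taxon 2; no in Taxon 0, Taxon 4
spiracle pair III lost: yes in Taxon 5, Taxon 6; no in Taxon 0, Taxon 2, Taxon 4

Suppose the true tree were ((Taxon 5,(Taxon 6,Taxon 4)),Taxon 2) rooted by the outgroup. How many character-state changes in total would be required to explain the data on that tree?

Map each character onto ((Taxon 5,(Taxon 6,Taxon 4)),Taxon 2) (rooted by Taxon 0) and count the minimum state changes it requires (Fitch parsimony):
chelicerae fused: 1; stipules present: 1; hollow quills: 1; leaf margin serrate: 2; spiracle pair III lost: 2.
Total tree length = 7.

7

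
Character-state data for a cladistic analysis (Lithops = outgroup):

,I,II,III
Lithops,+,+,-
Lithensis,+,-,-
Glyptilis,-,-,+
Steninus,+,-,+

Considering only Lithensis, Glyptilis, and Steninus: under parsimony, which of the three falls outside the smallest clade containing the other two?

Character polarity is set by the outgroup: the derived state is whichever differs from the outgroup's state, so for I, II the derived state is '-', and for the remaining characters it is '+'.
I: derived state '-' in Glyptilis only — an autapomorphy, so it tells us nothing about relationships among taxa.
II (derived state '-') is shared by all ingroup taxa — unites the whole ingroup.
Only Glyptilis and Steninus show the derived state '+' for III, supporting them as a clade.
Most parsimonious ingroup topology: (Lithensis,(Glyptilis,Steninus)).
Glyptilis and Steninus share a more recent common ancestor with each other than either does with Lithensis, so Lithensis is the least closely related of the three.

Lithensis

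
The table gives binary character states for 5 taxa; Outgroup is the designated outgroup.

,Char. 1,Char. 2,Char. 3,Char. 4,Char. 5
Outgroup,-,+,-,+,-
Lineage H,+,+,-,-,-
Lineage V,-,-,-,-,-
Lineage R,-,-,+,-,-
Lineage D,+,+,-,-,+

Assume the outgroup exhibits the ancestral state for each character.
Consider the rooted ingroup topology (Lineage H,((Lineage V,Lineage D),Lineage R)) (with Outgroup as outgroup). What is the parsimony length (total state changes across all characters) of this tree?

Map each character onto (Lineage H,((Lineage V,Lineage D),Lineage R)) (rooted by Outgroup) and count the minimum state changes it requires (Fitch parsimony):
Char. 1: 2; Char. 2: 2; Char. 3: 1; Char. 4: 1; Char. 5: 1.
Total tree length = 7.

7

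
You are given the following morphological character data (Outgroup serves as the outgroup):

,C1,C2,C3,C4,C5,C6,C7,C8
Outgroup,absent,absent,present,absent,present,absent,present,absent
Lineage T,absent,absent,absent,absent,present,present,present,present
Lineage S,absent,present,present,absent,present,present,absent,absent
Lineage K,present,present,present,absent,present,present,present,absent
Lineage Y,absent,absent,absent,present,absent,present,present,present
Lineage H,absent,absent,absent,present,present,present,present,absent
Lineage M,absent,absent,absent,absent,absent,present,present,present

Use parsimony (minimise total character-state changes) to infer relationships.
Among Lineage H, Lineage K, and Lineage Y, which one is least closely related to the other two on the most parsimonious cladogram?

Character polarity is set by the outgroup: the derived state is whichever differs from the outgroup's state, so for C3, C5, C7 the derived state is 'absent', and for the remaining characters it is 'present'.
C1 (derived state 'present') is unique to Lineage K (autapomorphy; uninformative for grouping).
C2: derived state 'present' in Lineage K and Lineage S only — synapomorphy for {Lineage K, Lineage S}.
Only Lineage H, Lineage M, Lineage T, and Lineage Y show the derived state 'absent' for C3, supporting them as a clade.
C4 (state 'present') occurs in Lineage H and Lineage Y but conflicts with the nesting implied by the other characters — most parsimoniously interpreted as homoplasy.
Only Lineage M and Lineage Y show the derived state 'absent' for C5, supporting them as a clade.
All ingroup taxa share the derived state 'present' for C6; it defines the ingroup but does not resolve relationships within it.
C7: derived state 'absent' in Lineage S only — an autapomorphy, so it tells us nothing about relationships among taxa.
C8: derived state 'present' in Lineage M, Lineage T, and Lineage Y only — synapomorphy for {Lineage M, Lineage T, Lineage Y}.
Most parsimonious ingroup topology: (((Lineage T,(Lineage Y,Lineage M)),Lineage H),(Lineage S,Lineage K)).
Lineage Y and Lineage H share a more recent common ancestor with each other than either does with Lineage K, so Lineage K is the least closely related of the three.

Lineage K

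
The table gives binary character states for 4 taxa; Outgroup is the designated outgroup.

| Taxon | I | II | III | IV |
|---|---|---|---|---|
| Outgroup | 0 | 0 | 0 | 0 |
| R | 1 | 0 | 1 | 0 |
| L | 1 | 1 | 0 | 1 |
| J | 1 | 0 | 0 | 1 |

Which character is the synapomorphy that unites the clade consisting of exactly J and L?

IV

The outgroup has state '0' for every character, so '1' is the derived state throughout.
I (derived state '1') is shared by all ingroup taxa — unites the whole ingroup.
II (derived state '1') is unique to L (autapomorphy; uninformative for grouping).
III: derived state '1' in R only — an autapomorphy, so it tells us nothing about relationships among taxa.
IV: derived state '1' in J and L only — synapomorphy for {J, L}.
Most parsimonious ingroup topology: (R,(L,J)).
The clade {J, L} is supported by IV: its derived state '1' occurs in exactly those taxa and in no other taxon (including the outgroup).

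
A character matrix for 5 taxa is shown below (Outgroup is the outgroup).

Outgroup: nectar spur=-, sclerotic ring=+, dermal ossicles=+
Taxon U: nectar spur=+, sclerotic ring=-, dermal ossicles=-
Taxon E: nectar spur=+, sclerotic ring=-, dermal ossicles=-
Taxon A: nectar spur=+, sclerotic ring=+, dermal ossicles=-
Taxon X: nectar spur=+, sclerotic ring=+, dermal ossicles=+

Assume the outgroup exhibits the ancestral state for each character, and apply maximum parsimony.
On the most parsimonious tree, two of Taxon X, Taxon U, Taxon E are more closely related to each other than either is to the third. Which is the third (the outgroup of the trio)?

Character polarity is set by the outgroup: the derived state is whichever differs from the outgroup's state, so for sclerotic ring, dermal ossicles the derived state is '-', and for the remaining characters it is '+'.
nectar spur (derived state '+') is shared by all ingroup taxa — unites the whole ingroup.
sclerotic ring: derived state '-' in Taxon E and Taxon U only — synapomorphy for {Taxon E, Taxon U}.
dermal ossicles (derived state '-') is shared by Taxon A, Taxon E, and Taxon U — a synapomorphy uniting that clade.
Most parsimonious ingroup topology: (((Taxon U,Taxon E),Taxon A),Taxon X).
Taxon E and Taxon U share a more recent common ancestor with each other than either does with Taxon X, so Taxon X is the least closely related of the three.

Taxon X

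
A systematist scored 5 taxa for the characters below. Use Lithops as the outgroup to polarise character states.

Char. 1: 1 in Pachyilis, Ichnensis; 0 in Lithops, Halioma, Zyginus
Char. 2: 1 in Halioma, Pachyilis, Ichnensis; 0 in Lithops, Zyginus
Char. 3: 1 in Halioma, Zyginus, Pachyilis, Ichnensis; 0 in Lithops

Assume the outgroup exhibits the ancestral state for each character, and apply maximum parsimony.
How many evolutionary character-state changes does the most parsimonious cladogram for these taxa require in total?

The outgroup has state '0' for every character, so '1' is the derived state throughout.
Only Ichnensis and Pachyilis show the derived state '1' for Char. 1, supporting them as a clade.
Char. 2: derived state '1' in Halioma, Ichnensis, and Pachyilis only — synapomorphy for {Halioma, Ichnensis, Pachyilis}.
All ingroup taxa share the derived state '1' for Char. 3; it defines the ingroup but does not resolve relationships within it.
Most parsimonious ingroup topology: ((Halioma,(Pachyilis,Ichnensis)),Zyginus).
Changes per character on this tree: Char. 1: 1; Char. 2: 1; Char. 3: 1.
Total = 3.

3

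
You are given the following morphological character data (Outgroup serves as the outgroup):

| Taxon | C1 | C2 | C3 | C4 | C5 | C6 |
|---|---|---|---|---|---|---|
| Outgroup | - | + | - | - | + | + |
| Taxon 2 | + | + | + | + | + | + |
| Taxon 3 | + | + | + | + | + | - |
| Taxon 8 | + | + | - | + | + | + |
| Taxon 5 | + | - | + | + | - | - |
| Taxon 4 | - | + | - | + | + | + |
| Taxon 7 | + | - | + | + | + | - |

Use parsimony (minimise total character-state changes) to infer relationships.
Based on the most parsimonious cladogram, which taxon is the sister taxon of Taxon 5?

Taxon 7

Character polarity is set by the outgroup: the derived state is whichever differs from the outgroup's state, so for C2, C5, C6 the derived state is '-', and for the remaining characters it is '+'.
C1 (derived state '+') is shared by Taxon 2, Taxon 3, Taxon 5, Taxon 7, and Taxon 8 — a synapomorphy uniting that clade.
C2: derived state '-' in Taxon 5 and Taxon 7 only — synapomorphy for {Taxon 5, Taxon 7}.
C3 (derived state '+') is shared by Taxon 2, Taxon 3, Taxon 5, and Taxon 7 — a synapomorphy uniting that clade.
All ingroup taxa share the derived state '+' for C4; it defines the ingroup but does not resolve relationships within it.
C5: derived state '-' in Taxon 5 only — an autapomorphy, so it tells us nothing about relationships among taxa.
C6: derived state '-' in Taxon 3, Taxon 5, and Taxon 7 only — synapomorphy for {Taxon 3, Taxon 5, Taxon 7}.
Most parsimonious ingroup topology: (((Taxon 2,(Taxon 3,(Taxon 5,Taxon 7))),Taxon 8),Taxon 4).
Taxon 5 and Taxon 7 form a cherry on this tree, so they are sister taxa.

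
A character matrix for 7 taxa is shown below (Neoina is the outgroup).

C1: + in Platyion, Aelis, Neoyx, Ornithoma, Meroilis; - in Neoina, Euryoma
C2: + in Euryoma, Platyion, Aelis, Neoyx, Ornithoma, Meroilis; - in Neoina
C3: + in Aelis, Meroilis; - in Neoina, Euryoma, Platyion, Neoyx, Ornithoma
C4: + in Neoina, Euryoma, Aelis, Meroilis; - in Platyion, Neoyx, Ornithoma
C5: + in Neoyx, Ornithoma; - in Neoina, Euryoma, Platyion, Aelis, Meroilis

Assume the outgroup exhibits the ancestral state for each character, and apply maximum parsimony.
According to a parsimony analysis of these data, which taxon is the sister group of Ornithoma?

Neoyx

Character polarity is set by the outgroup: the derived state is whichever differs from the outgroup's state, so for C4 the derived state is '-', and for the remaining characters it is '+'.
Only Aelis, Meroilis, Neoyx, Ornithoma, and Platyion show the derived state '+' for C1, supporting them as a clade.
C2 (derived state '+') is shared by all ingroup taxa — unites the whole ingroup.
Only Aelis and Meroilis show the derived state '+' for C3, supporting them as a clade.
Only Neoyx, Ornithoma, and Platyion show the derived state '-' for C4, supporting them as a clade.
C5 (derived state '+') is shared by Neoyx and Ornithoma — a synapomorphy uniting that clade.
Most parsimonious ingroup topology: (Euryoma,((Platyion,(Neoyx,Ornithoma)),(Aelis,Meroilis))).
Ornithoma and Neoyx form a cherry on this tree, so they are sister taxa.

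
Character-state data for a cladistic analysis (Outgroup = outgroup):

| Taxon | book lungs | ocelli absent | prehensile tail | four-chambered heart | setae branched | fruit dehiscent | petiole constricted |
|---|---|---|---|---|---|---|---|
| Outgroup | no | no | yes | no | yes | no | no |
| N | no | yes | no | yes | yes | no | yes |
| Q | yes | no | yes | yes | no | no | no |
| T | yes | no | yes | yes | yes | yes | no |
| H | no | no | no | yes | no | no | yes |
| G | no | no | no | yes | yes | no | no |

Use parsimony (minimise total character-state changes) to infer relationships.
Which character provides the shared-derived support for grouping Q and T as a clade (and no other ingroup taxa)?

book lungs

Character polarity is set by the outgroup: the derived state is whichever differs from the outgroup's state, so for prehensile tail, setae branched the derived state is 'no', and for the remaining characters it is 'yes'.
book lungs: derived state 'yes' in Q and T only — synapomorphy for {Q, T}.
ocelli absent (derived state 'yes') is unique to N (autapomorphy; uninformative for grouping).
prehensile tail: derived state 'no' in G, H, and N only — synapomorphy for {G, H, N}.
All ingroup taxa share the derived state 'yes' for four-chambered heart; it defines the ingroup but does not resolve relationships within it.
setae branched groups H and Q, which is incompatible with the clades supported by the remaining characters; treating it as convergent (homoplasy) costs fewer steps than any alternative tree.
fruit dehiscent (derived state 'yes') is unique to T (autapomorphy; uninformative for grouping).
Only H and N show the derived state 'yes' for petiole constricted, supporting them as a clade.
Most parsimonious ingroup topology: (((N,H),G),(Q,T)).
The clade {Q, T} is supported by book lungs: its derived state 'yes' occurs in exactly those taxa and in no other taxon (including the outgroup).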